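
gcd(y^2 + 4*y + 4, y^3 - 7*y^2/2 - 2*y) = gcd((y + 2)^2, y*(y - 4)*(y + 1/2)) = 1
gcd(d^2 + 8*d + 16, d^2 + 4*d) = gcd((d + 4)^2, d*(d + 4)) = d + 4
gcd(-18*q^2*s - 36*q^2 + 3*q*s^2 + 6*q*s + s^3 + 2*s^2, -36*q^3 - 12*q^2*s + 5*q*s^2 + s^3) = 18*q^2 - 3*q*s - s^2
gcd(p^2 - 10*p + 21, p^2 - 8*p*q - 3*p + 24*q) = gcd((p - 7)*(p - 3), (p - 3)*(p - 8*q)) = p - 3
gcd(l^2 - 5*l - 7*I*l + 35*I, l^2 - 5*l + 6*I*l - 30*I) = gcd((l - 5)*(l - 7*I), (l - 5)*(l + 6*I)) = l - 5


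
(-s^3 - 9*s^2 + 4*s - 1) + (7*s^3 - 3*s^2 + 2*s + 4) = 6*s^3 - 12*s^2 + 6*s + 3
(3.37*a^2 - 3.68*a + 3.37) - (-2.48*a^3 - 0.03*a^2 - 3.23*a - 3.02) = 2.48*a^3 + 3.4*a^2 - 0.45*a + 6.39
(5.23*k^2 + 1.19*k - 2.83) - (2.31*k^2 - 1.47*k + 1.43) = 2.92*k^2 + 2.66*k - 4.26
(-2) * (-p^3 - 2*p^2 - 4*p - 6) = 2*p^3 + 4*p^2 + 8*p + 12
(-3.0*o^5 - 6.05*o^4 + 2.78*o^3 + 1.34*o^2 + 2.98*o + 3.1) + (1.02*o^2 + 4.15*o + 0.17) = -3.0*o^5 - 6.05*o^4 + 2.78*o^3 + 2.36*o^2 + 7.13*o + 3.27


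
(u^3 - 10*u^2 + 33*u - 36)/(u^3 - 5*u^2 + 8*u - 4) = (u^3 - 10*u^2 + 33*u - 36)/(u^3 - 5*u^2 + 8*u - 4)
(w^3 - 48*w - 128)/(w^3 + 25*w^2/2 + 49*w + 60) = 2*(w^2 - 4*w - 32)/(2*w^2 + 17*w + 30)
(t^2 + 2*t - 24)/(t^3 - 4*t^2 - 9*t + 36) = (t + 6)/(t^2 - 9)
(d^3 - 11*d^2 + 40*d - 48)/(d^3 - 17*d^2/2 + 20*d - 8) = 2*(d - 3)/(2*d - 1)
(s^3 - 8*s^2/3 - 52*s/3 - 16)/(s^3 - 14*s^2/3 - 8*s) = (s + 2)/s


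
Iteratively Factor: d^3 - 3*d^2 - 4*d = (d - 4)*(d^2 + d) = d*(d - 4)*(d + 1)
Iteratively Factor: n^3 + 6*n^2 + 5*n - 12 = (n - 1)*(n^2 + 7*n + 12) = (n - 1)*(n + 3)*(n + 4)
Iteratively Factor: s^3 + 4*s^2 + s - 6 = (s - 1)*(s^2 + 5*s + 6) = (s - 1)*(s + 2)*(s + 3)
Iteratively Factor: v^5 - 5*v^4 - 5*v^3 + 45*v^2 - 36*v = (v - 1)*(v^4 - 4*v^3 - 9*v^2 + 36*v) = (v - 3)*(v - 1)*(v^3 - v^2 - 12*v) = (v - 4)*(v - 3)*(v - 1)*(v^2 + 3*v) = (v - 4)*(v - 3)*(v - 1)*(v + 3)*(v)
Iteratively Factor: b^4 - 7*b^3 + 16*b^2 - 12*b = (b - 3)*(b^3 - 4*b^2 + 4*b) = (b - 3)*(b - 2)*(b^2 - 2*b) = b*(b - 3)*(b - 2)*(b - 2)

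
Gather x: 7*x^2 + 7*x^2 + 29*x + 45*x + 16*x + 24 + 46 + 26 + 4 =14*x^2 + 90*x + 100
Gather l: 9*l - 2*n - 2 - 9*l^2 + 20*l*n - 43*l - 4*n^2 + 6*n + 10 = -9*l^2 + l*(20*n - 34) - 4*n^2 + 4*n + 8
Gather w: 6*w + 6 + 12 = 6*w + 18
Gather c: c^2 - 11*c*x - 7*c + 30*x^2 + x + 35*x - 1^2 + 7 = c^2 + c*(-11*x - 7) + 30*x^2 + 36*x + 6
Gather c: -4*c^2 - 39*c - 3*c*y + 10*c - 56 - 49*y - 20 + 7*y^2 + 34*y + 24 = -4*c^2 + c*(-3*y - 29) + 7*y^2 - 15*y - 52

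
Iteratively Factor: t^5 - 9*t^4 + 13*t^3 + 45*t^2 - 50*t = (t - 1)*(t^4 - 8*t^3 + 5*t^2 + 50*t) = (t - 1)*(t + 2)*(t^3 - 10*t^2 + 25*t) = (t - 5)*(t - 1)*(t + 2)*(t^2 - 5*t) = (t - 5)^2*(t - 1)*(t + 2)*(t)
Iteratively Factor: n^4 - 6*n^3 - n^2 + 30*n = (n - 5)*(n^3 - n^2 - 6*n) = (n - 5)*(n - 3)*(n^2 + 2*n) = (n - 5)*(n - 3)*(n + 2)*(n)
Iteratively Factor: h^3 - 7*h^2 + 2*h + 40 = (h + 2)*(h^2 - 9*h + 20) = (h - 4)*(h + 2)*(h - 5)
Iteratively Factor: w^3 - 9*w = (w - 3)*(w^2 + 3*w) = (w - 3)*(w + 3)*(w)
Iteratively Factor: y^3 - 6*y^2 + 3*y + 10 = (y - 2)*(y^2 - 4*y - 5) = (y - 2)*(y + 1)*(y - 5)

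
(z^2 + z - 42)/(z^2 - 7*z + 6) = (z + 7)/(z - 1)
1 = 1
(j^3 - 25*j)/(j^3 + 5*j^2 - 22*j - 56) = j*(j^2 - 25)/(j^3 + 5*j^2 - 22*j - 56)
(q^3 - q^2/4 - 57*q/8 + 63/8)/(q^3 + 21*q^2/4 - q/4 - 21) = (q - 3/2)/(q + 4)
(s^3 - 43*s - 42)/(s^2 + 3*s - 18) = (s^2 - 6*s - 7)/(s - 3)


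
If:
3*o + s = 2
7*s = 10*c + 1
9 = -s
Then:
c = -32/5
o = 11/3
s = -9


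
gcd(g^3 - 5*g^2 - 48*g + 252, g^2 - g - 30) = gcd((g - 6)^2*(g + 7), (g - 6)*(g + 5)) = g - 6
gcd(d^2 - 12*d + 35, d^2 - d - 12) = 1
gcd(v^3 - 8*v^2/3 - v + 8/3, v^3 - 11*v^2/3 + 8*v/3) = v^2 - 11*v/3 + 8/3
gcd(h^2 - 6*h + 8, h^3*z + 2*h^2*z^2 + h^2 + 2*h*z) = 1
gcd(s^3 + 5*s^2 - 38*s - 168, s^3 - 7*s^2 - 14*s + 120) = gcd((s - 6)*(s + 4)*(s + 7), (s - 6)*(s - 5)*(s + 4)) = s^2 - 2*s - 24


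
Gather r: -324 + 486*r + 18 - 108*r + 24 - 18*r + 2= 360*r - 280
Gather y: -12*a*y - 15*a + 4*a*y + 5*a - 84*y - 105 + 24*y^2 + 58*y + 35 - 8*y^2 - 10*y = -10*a + 16*y^2 + y*(-8*a - 36) - 70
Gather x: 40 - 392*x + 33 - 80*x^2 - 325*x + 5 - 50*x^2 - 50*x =-130*x^2 - 767*x + 78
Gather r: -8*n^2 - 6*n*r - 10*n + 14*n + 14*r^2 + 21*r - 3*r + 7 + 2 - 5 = -8*n^2 + 4*n + 14*r^2 + r*(18 - 6*n) + 4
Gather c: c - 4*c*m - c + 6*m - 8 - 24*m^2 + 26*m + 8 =-4*c*m - 24*m^2 + 32*m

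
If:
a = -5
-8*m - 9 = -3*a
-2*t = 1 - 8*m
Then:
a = -5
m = -3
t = -25/2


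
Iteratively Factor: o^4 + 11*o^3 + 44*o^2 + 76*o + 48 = (o + 4)*(o^3 + 7*o^2 + 16*o + 12) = (o + 2)*(o + 4)*(o^2 + 5*o + 6) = (o + 2)^2*(o + 4)*(o + 3)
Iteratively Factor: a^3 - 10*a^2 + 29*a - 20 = (a - 1)*(a^2 - 9*a + 20) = (a - 4)*(a - 1)*(a - 5)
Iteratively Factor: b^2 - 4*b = (b)*(b - 4)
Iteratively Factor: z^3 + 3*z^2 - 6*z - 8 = (z - 2)*(z^2 + 5*z + 4) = (z - 2)*(z + 4)*(z + 1)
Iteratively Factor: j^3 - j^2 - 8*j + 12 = (j + 3)*(j^2 - 4*j + 4) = (j - 2)*(j + 3)*(j - 2)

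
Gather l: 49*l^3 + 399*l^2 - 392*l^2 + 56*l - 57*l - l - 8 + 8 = 49*l^3 + 7*l^2 - 2*l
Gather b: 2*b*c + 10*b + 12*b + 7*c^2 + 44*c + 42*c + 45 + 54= b*(2*c + 22) + 7*c^2 + 86*c + 99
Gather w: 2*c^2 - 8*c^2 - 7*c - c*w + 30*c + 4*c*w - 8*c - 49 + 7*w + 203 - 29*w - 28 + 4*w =-6*c^2 + 15*c + w*(3*c - 18) + 126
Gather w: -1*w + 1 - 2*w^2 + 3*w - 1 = -2*w^2 + 2*w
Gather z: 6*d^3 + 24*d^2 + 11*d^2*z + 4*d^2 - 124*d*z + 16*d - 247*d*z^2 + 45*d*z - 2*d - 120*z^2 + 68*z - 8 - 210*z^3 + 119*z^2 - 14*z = 6*d^3 + 28*d^2 + 14*d - 210*z^3 + z^2*(-247*d - 1) + z*(11*d^2 - 79*d + 54) - 8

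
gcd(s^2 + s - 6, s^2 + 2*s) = 1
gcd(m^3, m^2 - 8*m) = m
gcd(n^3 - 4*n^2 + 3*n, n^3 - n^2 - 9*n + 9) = n^2 - 4*n + 3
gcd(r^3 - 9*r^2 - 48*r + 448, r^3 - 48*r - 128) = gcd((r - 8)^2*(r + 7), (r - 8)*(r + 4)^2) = r - 8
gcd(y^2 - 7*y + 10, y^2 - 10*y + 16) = y - 2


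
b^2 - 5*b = b*(b - 5)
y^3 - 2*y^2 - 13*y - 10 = (y - 5)*(y + 1)*(y + 2)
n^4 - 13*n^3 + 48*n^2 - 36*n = n*(n - 6)^2*(n - 1)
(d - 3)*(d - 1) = d^2 - 4*d + 3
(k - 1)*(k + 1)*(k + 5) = k^3 + 5*k^2 - k - 5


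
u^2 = u^2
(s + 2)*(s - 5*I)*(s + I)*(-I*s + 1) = -I*s^4 - 3*s^3 - 2*I*s^3 - 6*s^2 - 9*I*s^2 + 5*s - 18*I*s + 10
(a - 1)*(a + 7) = a^2 + 6*a - 7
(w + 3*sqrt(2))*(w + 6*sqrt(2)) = w^2 + 9*sqrt(2)*w + 36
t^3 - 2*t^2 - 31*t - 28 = (t - 7)*(t + 1)*(t + 4)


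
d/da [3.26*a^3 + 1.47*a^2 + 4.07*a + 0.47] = 9.78*a^2 + 2.94*a + 4.07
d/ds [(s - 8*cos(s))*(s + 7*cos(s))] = s*sin(s) + 2*s + 56*sin(2*s) - cos(s)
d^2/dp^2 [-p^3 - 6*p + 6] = -6*p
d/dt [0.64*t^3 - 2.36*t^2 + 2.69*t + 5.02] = 1.92*t^2 - 4.72*t + 2.69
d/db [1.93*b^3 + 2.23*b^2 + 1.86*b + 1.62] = 5.79*b^2 + 4.46*b + 1.86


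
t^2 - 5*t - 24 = (t - 8)*(t + 3)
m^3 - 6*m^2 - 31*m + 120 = (m - 8)*(m - 3)*(m + 5)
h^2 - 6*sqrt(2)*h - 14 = (h - 7*sqrt(2))*(h + sqrt(2))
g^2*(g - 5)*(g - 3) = g^4 - 8*g^3 + 15*g^2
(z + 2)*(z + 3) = z^2 + 5*z + 6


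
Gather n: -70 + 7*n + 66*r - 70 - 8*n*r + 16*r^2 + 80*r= n*(7 - 8*r) + 16*r^2 + 146*r - 140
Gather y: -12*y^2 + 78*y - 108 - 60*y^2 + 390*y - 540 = -72*y^2 + 468*y - 648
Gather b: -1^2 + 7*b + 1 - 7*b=0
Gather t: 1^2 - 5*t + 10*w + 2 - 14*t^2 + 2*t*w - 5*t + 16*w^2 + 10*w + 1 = -14*t^2 + t*(2*w - 10) + 16*w^2 + 20*w + 4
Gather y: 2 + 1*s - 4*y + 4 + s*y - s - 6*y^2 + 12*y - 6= -6*y^2 + y*(s + 8)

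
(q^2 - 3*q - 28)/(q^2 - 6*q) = (q^2 - 3*q - 28)/(q*(q - 6))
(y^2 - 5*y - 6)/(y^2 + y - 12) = (y^2 - 5*y - 6)/(y^2 + y - 12)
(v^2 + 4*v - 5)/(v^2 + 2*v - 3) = (v + 5)/(v + 3)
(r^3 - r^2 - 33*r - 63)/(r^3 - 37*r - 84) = (r + 3)/(r + 4)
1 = 1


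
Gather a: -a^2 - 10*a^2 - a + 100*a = -11*a^2 + 99*a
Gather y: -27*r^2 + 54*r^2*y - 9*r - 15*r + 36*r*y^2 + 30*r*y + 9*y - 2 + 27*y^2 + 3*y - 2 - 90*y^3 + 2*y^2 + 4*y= -27*r^2 - 24*r - 90*y^3 + y^2*(36*r + 29) + y*(54*r^2 + 30*r + 16) - 4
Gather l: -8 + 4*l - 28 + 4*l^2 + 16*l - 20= 4*l^2 + 20*l - 56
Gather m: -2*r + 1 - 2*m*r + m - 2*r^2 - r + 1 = m*(1 - 2*r) - 2*r^2 - 3*r + 2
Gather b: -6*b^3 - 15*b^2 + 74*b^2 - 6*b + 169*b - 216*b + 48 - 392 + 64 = -6*b^3 + 59*b^2 - 53*b - 280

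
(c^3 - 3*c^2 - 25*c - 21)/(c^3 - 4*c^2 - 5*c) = (c^2 - 4*c - 21)/(c*(c - 5))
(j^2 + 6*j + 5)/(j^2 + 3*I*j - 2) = (j^2 + 6*j + 5)/(j^2 + 3*I*j - 2)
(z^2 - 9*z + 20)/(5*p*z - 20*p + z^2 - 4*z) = (z - 5)/(5*p + z)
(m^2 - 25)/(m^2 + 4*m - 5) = (m - 5)/(m - 1)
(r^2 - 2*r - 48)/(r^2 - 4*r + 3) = (r^2 - 2*r - 48)/(r^2 - 4*r + 3)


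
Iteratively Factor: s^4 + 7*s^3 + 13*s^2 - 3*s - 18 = (s + 3)*(s^3 + 4*s^2 + s - 6) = (s + 3)^2*(s^2 + s - 2) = (s - 1)*(s + 3)^2*(s + 2)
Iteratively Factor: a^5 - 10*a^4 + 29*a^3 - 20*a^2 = (a)*(a^4 - 10*a^3 + 29*a^2 - 20*a) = a*(a - 5)*(a^3 - 5*a^2 + 4*a) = a^2*(a - 5)*(a^2 - 5*a + 4) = a^2*(a - 5)*(a - 4)*(a - 1)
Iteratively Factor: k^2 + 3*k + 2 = (k + 1)*(k + 2)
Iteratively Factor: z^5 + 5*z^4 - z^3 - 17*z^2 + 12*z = (z - 1)*(z^4 + 6*z^3 + 5*z^2 - 12*z) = (z - 1)^2*(z^3 + 7*z^2 + 12*z) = (z - 1)^2*(z + 4)*(z^2 + 3*z) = (z - 1)^2*(z + 3)*(z + 4)*(z)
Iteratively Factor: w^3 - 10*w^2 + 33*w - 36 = (w - 3)*(w^2 - 7*w + 12) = (w - 4)*(w - 3)*(w - 3)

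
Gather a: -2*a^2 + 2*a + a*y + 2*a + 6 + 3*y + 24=-2*a^2 + a*(y + 4) + 3*y + 30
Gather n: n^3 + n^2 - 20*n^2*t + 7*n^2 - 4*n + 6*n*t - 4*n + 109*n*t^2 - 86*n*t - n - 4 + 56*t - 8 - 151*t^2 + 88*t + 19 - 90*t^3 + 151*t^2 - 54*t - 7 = n^3 + n^2*(8 - 20*t) + n*(109*t^2 - 80*t - 9) - 90*t^3 + 90*t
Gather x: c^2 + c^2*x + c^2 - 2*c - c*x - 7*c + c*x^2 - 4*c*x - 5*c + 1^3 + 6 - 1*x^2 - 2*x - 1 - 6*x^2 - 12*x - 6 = 2*c^2 - 14*c + x^2*(c - 7) + x*(c^2 - 5*c - 14)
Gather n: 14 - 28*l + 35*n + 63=-28*l + 35*n + 77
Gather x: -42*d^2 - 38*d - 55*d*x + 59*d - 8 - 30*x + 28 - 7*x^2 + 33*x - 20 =-42*d^2 + 21*d - 7*x^2 + x*(3 - 55*d)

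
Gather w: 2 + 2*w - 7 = 2*w - 5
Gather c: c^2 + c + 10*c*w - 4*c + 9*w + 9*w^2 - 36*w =c^2 + c*(10*w - 3) + 9*w^2 - 27*w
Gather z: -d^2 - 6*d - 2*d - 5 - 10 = -d^2 - 8*d - 15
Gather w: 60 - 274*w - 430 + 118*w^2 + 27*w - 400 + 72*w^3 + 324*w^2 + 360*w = 72*w^3 + 442*w^2 + 113*w - 770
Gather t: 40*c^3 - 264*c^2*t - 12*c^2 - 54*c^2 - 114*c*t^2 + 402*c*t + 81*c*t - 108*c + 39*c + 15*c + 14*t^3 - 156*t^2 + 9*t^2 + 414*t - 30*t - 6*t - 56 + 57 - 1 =40*c^3 - 66*c^2 - 54*c + 14*t^3 + t^2*(-114*c - 147) + t*(-264*c^2 + 483*c + 378)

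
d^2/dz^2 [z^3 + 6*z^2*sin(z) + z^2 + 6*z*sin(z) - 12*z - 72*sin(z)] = -6*z^2*sin(z) - 6*z*sin(z) + 24*z*cos(z) + 6*z + 84*sin(z) + 12*cos(z) + 2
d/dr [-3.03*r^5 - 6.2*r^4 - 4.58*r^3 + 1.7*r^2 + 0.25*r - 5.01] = -15.15*r^4 - 24.8*r^3 - 13.74*r^2 + 3.4*r + 0.25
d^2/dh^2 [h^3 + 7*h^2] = 6*h + 14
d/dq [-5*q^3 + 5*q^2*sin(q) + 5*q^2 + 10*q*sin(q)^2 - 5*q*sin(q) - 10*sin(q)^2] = 5*q^2*cos(q) - 15*q^2 + 10*q*sin(q) + 10*q*sin(2*q) - 5*q*cos(q) + 10*q - 5*sin(q) - 10*sin(2*q) - 5*cos(2*q) + 5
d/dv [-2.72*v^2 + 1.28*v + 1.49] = 1.28 - 5.44*v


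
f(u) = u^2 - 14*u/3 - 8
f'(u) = 2*u - 14/3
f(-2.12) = 6.39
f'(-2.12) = -8.91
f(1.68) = -13.02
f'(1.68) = -1.31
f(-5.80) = 52.71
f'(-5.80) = -16.27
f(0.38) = -9.63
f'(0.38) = -3.91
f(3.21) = -12.68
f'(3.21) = 1.75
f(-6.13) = 58.18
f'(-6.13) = -16.93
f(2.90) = -13.12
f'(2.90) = 1.13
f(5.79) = -1.50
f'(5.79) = 6.91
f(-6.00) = 56.00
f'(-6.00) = -16.67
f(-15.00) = 287.00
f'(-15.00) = -34.67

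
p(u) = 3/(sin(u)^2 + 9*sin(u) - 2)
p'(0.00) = -6.75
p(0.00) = -1.50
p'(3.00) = 54.69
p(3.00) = -4.23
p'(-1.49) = -0.02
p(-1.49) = -0.30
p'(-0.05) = -4.45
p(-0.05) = -1.23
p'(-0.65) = -0.37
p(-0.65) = -0.42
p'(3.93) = 0.26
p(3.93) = -0.38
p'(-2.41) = 0.30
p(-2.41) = -0.40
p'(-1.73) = 0.03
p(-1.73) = -0.30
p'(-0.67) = -0.35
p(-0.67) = -0.42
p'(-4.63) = 0.04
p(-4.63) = 0.38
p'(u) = 3*(-2*sin(u)*cos(u) - 9*cos(u))/(sin(u)^2 + 9*sin(u) - 2)^2 = -3*(2*sin(u) + 9)*cos(u)/(sin(u)^2 + 9*sin(u) - 2)^2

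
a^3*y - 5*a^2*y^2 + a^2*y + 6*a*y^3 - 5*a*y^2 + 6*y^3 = (a - 3*y)*(a - 2*y)*(a*y + y)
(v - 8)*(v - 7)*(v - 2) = v^3 - 17*v^2 + 86*v - 112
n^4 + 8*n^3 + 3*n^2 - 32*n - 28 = (n - 2)*(n + 1)*(n + 2)*(n + 7)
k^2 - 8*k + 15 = (k - 5)*(k - 3)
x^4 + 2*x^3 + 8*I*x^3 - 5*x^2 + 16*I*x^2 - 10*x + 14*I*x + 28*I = (x + 2)*(x - I)*(x + 2*I)*(x + 7*I)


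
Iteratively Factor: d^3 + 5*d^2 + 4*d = (d + 4)*(d^2 + d) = d*(d + 4)*(d + 1)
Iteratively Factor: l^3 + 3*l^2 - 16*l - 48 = (l + 4)*(l^2 - l - 12) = (l - 4)*(l + 4)*(l + 3)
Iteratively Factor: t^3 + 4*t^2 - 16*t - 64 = (t - 4)*(t^2 + 8*t + 16) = (t - 4)*(t + 4)*(t + 4)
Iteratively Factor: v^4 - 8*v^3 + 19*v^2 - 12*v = (v - 3)*(v^3 - 5*v^2 + 4*v) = (v - 4)*(v - 3)*(v^2 - v) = v*(v - 4)*(v - 3)*(v - 1)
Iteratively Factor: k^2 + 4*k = (k + 4)*(k)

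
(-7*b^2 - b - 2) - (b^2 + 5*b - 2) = -8*b^2 - 6*b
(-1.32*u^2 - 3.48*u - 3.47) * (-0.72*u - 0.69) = 0.9504*u^3 + 3.4164*u^2 + 4.8996*u + 2.3943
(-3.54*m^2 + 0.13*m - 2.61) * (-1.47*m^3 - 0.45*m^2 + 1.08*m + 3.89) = 5.2038*m^5 + 1.4019*m^4 - 0.0450000000000008*m^3 - 12.4557*m^2 - 2.3131*m - 10.1529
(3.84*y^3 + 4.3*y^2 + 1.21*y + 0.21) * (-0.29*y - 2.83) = -1.1136*y^4 - 12.1142*y^3 - 12.5199*y^2 - 3.4852*y - 0.5943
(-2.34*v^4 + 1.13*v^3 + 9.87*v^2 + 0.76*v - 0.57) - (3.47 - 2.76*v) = -2.34*v^4 + 1.13*v^3 + 9.87*v^2 + 3.52*v - 4.04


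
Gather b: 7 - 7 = 0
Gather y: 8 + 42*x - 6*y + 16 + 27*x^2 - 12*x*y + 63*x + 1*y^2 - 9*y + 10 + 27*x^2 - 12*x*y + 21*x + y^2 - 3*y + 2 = 54*x^2 + 126*x + 2*y^2 + y*(-24*x - 18) + 36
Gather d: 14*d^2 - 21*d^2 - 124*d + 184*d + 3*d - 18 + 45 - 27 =-7*d^2 + 63*d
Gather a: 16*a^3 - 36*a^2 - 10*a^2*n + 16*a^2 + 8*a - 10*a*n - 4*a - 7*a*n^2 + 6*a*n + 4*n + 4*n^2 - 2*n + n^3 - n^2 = 16*a^3 + a^2*(-10*n - 20) + a*(-7*n^2 - 4*n + 4) + n^3 + 3*n^2 + 2*n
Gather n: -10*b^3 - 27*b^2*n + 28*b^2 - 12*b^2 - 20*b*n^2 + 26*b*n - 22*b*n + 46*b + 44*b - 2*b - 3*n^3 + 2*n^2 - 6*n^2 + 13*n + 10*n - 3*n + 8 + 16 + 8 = -10*b^3 + 16*b^2 + 88*b - 3*n^3 + n^2*(-20*b - 4) + n*(-27*b^2 + 4*b + 20) + 32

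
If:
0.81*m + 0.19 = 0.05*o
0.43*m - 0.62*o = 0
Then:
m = -0.25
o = -0.17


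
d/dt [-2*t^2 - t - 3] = -4*t - 1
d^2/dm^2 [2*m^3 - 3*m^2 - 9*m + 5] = 12*m - 6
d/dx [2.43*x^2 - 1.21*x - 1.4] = 4.86*x - 1.21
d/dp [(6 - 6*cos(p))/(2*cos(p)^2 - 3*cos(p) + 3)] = 12*(2 - cos(p))*sin(p)*cos(p)/(3*cos(p) - cos(2*p) - 4)^2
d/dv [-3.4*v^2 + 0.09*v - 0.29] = 0.09 - 6.8*v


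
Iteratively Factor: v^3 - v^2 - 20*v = (v - 5)*(v^2 + 4*v) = (v - 5)*(v + 4)*(v)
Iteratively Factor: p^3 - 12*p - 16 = (p - 4)*(p^2 + 4*p + 4) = (p - 4)*(p + 2)*(p + 2)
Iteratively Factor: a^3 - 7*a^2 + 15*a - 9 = (a - 3)*(a^2 - 4*a + 3) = (a - 3)^2*(a - 1)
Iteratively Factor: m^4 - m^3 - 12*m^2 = (m)*(m^3 - m^2 - 12*m) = m*(m + 3)*(m^2 - 4*m) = m^2*(m + 3)*(m - 4)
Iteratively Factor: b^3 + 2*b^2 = (b + 2)*(b^2) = b*(b + 2)*(b)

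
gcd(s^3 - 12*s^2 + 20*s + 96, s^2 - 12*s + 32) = s - 8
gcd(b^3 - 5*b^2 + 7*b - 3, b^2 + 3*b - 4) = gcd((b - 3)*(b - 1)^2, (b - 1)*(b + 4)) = b - 1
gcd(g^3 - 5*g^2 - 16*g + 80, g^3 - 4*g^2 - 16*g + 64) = g^2 - 16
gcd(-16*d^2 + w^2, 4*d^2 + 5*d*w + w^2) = 4*d + w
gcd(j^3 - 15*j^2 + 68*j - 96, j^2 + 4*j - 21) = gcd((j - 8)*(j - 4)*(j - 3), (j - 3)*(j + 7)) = j - 3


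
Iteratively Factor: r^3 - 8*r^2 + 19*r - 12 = (r - 1)*(r^2 - 7*r + 12) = (r - 4)*(r - 1)*(r - 3)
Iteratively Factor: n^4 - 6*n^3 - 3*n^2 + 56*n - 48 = (n - 4)*(n^3 - 2*n^2 - 11*n + 12) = (n - 4)*(n - 1)*(n^2 - n - 12) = (n - 4)*(n - 1)*(n + 3)*(n - 4)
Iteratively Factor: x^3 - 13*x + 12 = (x - 3)*(x^2 + 3*x - 4) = (x - 3)*(x - 1)*(x + 4)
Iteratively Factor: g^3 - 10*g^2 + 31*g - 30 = (g - 5)*(g^2 - 5*g + 6) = (g - 5)*(g - 2)*(g - 3)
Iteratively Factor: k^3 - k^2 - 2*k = (k - 2)*(k^2 + k) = (k - 2)*(k + 1)*(k)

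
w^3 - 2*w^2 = w^2*(w - 2)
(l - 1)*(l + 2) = l^2 + l - 2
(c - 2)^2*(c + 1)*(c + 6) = c^4 + 3*c^3 - 18*c^2 + 4*c + 24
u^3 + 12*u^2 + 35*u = u*(u + 5)*(u + 7)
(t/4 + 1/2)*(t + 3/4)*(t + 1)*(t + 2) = t^4/4 + 23*t^3/16 + 47*t^2/16 + 5*t/2 + 3/4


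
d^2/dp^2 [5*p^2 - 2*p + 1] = 10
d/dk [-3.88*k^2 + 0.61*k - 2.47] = 0.61 - 7.76*k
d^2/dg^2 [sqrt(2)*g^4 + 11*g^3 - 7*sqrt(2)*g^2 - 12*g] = 12*sqrt(2)*g^2 + 66*g - 14*sqrt(2)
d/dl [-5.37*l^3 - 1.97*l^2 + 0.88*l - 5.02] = -16.11*l^2 - 3.94*l + 0.88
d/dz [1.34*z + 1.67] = 1.34000000000000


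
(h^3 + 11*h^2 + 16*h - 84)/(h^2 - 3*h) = (h^3 + 11*h^2 + 16*h - 84)/(h*(h - 3))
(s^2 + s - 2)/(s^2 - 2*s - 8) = (s - 1)/(s - 4)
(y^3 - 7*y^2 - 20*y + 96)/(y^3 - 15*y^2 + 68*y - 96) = (y + 4)/(y - 4)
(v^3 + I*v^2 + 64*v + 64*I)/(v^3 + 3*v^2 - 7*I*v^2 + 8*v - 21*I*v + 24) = (v + 8*I)/(v + 3)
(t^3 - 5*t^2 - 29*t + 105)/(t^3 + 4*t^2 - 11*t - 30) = (t - 7)/(t + 2)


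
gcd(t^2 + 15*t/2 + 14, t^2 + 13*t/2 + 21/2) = t + 7/2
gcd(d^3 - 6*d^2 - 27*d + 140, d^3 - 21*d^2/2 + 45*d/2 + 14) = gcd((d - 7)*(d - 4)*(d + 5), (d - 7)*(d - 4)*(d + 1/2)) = d^2 - 11*d + 28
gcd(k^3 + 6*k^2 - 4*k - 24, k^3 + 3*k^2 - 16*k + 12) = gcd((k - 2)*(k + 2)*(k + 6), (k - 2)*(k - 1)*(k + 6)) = k^2 + 4*k - 12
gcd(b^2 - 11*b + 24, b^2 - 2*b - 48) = b - 8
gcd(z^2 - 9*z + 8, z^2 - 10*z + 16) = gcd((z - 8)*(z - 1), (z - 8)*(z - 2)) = z - 8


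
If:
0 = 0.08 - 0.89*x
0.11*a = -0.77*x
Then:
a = -0.63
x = 0.09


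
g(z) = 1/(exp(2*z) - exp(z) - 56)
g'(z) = (-2*exp(2*z) + exp(z))/(exp(2*z) - exp(z) - 56)^2 = (1 - 2*exp(z))*exp(z)/(-exp(2*z) + exp(z) + 56)^2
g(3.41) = 0.00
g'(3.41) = -0.00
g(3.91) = 0.00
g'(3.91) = -0.00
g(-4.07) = -0.02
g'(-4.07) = 0.00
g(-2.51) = -0.02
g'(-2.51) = 0.00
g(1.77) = -0.04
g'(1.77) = -0.08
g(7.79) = 0.00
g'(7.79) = -0.00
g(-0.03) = -0.02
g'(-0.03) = -0.00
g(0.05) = -0.02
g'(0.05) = -0.00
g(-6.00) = -0.02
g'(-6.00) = 0.00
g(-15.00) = -0.02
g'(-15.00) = 0.00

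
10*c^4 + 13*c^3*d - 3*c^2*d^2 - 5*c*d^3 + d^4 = (-5*c + d)*(-2*c + d)*(c + d)^2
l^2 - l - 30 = (l - 6)*(l + 5)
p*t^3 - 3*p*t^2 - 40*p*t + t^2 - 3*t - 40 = (t - 8)*(t + 5)*(p*t + 1)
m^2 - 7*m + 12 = (m - 4)*(m - 3)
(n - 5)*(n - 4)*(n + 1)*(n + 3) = n^4 - 5*n^3 - 13*n^2 + 53*n + 60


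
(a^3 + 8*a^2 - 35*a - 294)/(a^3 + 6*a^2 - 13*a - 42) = (a^2 + a - 42)/(a^2 - a - 6)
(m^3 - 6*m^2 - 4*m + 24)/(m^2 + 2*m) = m - 8 + 12/m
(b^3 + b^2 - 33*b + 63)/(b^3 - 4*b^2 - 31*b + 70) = (b^3 + b^2 - 33*b + 63)/(b^3 - 4*b^2 - 31*b + 70)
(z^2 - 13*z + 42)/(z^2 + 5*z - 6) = (z^2 - 13*z + 42)/(z^2 + 5*z - 6)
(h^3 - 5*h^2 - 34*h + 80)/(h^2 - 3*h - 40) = h - 2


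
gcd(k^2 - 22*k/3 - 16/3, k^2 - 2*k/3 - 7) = 1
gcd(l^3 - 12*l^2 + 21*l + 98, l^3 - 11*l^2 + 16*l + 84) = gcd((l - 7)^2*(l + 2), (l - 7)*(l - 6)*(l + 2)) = l^2 - 5*l - 14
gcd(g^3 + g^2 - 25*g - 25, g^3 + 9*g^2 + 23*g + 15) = g^2 + 6*g + 5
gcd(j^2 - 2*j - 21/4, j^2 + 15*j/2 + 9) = j + 3/2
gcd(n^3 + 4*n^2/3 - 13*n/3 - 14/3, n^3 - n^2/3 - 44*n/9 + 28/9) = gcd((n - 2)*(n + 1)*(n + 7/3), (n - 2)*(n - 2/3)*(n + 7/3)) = n^2 + n/3 - 14/3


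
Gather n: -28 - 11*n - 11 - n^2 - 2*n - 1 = -n^2 - 13*n - 40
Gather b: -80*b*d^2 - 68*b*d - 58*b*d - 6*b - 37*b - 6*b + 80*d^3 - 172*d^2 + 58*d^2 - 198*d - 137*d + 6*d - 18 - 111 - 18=b*(-80*d^2 - 126*d - 49) + 80*d^3 - 114*d^2 - 329*d - 147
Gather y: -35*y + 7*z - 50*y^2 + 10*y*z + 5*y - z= -50*y^2 + y*(10*z - 30) + 6*z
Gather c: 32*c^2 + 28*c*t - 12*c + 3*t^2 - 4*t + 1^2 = 32*c^2 + c*(28*t - 12) + 3*t^2 - 4*t + 1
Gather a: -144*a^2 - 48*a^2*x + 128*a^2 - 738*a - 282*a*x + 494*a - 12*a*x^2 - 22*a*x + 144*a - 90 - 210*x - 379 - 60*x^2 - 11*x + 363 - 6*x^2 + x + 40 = a^2*(-48*x - 16) + a*(-12*x^2 - 304*x - 100) - 66*x^2 - 220*x - 66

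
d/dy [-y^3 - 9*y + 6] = -3*y^2 - 9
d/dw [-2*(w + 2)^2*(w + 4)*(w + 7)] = -8*w^3 - 90*w^2 - 304*w - 312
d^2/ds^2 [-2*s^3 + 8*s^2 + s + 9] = 16 - 12*s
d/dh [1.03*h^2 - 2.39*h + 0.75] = 2.06*h - 2.39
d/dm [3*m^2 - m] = 6*m - 1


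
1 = 1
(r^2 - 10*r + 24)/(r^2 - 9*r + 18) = (r - 4)/(r - 3)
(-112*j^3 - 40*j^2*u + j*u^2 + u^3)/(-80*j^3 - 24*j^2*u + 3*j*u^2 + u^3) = (-7*j + u)/(-5*j + u)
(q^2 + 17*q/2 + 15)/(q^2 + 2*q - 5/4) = 2*(q + 6)/(2*q - 1)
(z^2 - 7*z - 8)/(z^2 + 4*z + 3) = (z - 8)/(z + 3)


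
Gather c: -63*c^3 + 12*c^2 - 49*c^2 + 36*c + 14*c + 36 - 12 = -63*c^3 - 37*c^2 + 50*c + 24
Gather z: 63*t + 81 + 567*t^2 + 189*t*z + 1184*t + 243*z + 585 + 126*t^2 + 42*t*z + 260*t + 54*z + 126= 693*t^2 + 1507*t + z*(231*t + 297) + 792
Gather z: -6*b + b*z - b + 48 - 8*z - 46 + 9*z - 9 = -7*b + z*(b + 1) - 7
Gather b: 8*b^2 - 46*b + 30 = 8*b^2 - 46*b + 30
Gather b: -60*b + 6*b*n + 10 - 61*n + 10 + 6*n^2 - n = b*(6*n - 60) + 6*n^2 - 62*n + 20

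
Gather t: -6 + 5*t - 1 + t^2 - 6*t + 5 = t^2 - t - 2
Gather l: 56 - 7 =49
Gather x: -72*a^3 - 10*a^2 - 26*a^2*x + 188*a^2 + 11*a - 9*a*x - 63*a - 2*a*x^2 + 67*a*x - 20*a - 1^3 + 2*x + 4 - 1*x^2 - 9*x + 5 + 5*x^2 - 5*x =-72*a^3 + 178*a^2 - 72*a + x^2*(4 - 2*a) + x*(-26*a^2 + 58*a - 12) + 8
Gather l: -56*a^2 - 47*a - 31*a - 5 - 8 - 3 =-56*a^2 - 78*a - 16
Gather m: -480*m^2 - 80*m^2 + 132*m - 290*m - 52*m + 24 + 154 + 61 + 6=-560*m^2 - 210*m + 245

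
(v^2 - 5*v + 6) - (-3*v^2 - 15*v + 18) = 4*v^2 + 10*v - 12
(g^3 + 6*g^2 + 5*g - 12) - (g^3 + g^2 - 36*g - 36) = 5*g^2 + 41*g + 24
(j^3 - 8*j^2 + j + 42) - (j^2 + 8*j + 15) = j^3 - 9*j^2 - 7*j + 27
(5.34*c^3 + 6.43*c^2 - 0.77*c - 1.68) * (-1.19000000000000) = -6.3546*c^3 - 7.6517*c^2 + 0.9163*c + 1.9992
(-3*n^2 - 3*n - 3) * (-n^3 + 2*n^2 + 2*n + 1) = 3*n^5 - 3*n^4 - 9*n^3 - 15*n^2 - 9*n - 3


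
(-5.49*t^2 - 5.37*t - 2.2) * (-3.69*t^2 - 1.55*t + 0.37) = 20.2581*t^4 + 28.3248*t^3 + 14.4102*t^2 + 1.4231*t - 0.814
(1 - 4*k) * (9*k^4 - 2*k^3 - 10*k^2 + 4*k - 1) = -36*k^5 + 17*k^4 + 38*k^3 - 26*k^2 + 8*k - 1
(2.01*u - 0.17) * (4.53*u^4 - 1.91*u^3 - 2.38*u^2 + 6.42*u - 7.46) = 9.1053*u^5 - 4.6092*u^4 - 4.4591*u^3 + 13.3088*u^2 - 16.086*u + 1.2682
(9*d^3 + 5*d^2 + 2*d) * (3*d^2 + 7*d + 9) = 27*d^5 + 78*d^4 + 122*d^3 + 59*d^2 + 18*d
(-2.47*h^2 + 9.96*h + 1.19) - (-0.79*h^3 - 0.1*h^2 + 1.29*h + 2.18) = 0.79*h^3 - 2.37*h^2 + 8.67*h - 0.99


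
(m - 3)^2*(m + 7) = m^3 + m^2 - 33*m + 63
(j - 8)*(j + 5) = j^2 - 3*j - 40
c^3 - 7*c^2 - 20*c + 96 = (c - 8)*(c - 3)*(c + 4)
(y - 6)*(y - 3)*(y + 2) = y^3 - 7*y^2 + 36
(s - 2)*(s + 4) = s^2 + 2*s - 8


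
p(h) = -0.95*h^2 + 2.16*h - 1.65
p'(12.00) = -20.64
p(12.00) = -112.53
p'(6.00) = -9.24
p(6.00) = -22.89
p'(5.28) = -7.87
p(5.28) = -16.73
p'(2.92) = -3.39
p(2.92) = -3.44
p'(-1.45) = 4.92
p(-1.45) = -6.78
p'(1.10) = 0.07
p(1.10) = -0.42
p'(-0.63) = 3.36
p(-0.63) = -3.39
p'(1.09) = 0.09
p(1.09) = -0.42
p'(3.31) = -4.13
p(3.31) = -4.91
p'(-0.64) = 3.38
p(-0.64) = -3.42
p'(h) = 2.16 - 1.9*h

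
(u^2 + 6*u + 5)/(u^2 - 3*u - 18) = (u^2 + 6*u + 5)/(u^2 - 3*u - 18)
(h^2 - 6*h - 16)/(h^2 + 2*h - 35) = (h^2 - 6*h - 16)/(h^2 + 2*h - 35)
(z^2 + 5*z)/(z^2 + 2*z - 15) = z/(z - 3)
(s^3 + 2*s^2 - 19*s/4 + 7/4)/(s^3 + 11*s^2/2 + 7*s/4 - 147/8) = 2*(2*s^2 - 3*s + 1)/(4*s^2 + 8*s - 21)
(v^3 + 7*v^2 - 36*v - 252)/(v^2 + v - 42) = v + 6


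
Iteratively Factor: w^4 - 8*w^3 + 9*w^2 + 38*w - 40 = (w - 5)*(w^3 - 3*w^2 - 6*w + 8) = (w - 5)*(w + 2)*(w^2 - 5*w + 4) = (w - 5)*(w - 1)*(w + 2)*(w - 4)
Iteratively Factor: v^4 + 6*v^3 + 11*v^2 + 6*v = (v)*(v^3 + 6*v^2 + 11*v + 6) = v*(v + 3)*(v^2 + 3*v + 2) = v*(v + 2)*(v + 3)*(v + 1)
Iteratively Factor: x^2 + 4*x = (x)*(x + 4)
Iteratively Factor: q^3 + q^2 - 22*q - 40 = (q - 5)*(q^2 + 6*q + 8) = (q - 5)*(q + 4)*(q + 2)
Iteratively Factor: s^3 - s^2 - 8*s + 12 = (s - 2)*(s^2 + s - 6) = (s - 2)*(s + 3)*(s - 2)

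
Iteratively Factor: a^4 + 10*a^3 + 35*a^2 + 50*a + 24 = (a + 1)*(a^3 + 9*a^2 + 26*a + 24) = (a + 1)*(a + 2)*(a^2 + 7*a + 12) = (a + 1)*(a + 2)*(a + 4)*(a + 3)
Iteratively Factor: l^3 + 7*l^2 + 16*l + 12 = (l + 2)*(l^2 + 5*l + 6) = (l + 2)*(l + 3)*(l + 2)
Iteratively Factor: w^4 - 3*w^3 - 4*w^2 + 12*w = (w - 2)*(w^3 - w^2 - 6*w) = w*(w - 2)*(w^2 - w - 6) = w*(w - 3)*(w - 2)*(w + 2)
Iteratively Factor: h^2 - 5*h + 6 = (h - 3)*(h - 2)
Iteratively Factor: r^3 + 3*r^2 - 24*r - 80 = (r + 4)*(r^2 - r - 20) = (r - 5)*(r + 4)*(r + 4)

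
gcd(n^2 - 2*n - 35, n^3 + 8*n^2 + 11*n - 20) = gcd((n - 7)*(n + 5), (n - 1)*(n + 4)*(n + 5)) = n + 5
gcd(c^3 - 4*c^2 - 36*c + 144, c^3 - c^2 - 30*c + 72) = c^2 + 2*c - 24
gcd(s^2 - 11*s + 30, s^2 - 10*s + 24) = s - 6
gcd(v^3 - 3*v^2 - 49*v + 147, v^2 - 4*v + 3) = v - 3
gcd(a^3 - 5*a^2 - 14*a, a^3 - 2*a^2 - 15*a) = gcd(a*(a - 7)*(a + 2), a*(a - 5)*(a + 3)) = a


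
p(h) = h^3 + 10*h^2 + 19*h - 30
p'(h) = 3*h^2 + 20*h + 19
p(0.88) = -4.85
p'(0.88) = 38.92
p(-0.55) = -37.59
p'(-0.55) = 8.91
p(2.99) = 142.94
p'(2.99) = 105.62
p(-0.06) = -31.10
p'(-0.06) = 17.81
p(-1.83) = -37.41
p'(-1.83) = -7.55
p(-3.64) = -14.89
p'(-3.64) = -14.05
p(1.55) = 27.20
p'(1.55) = 57.21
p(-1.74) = -38.05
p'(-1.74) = -6.72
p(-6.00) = 0.00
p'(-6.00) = 7.00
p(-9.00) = -120.00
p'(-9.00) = 82.00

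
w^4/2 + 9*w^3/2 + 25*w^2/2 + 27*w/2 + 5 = (w/2 + 1/2)*(w + 1)*(w + 2)*(w + 5)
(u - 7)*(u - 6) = u^2 - 13*u + 42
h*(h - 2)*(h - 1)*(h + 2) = h^4 - h^3 - 4*h^2 + 4*h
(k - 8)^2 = k^2 - 16*k + 64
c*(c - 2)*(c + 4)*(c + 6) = c^4 + 8*c^3 + 4*c^2 - 48*c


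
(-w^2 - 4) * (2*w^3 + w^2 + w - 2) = -2*w^5 - w^4 - 9*w^3 - 2*w^2 - 4*w + 8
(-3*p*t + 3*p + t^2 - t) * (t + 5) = -3*p*t^2 - 12*p*t + 15*p + t^3 + 4*t^2 - 5*t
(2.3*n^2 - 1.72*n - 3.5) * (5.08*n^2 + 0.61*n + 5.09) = 11.684*n^4 - 7.3346*n^3 - 7.1222*n^2 - 10.8898*n - 17.815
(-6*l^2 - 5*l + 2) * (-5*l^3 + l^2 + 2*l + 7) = 30*l^5 + 19*l^4 - 27*l^3 - 50*l^2 - 31*l + 14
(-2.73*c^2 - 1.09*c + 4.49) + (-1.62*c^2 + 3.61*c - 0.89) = -4.35*c^2 + 2.52*c + 3.6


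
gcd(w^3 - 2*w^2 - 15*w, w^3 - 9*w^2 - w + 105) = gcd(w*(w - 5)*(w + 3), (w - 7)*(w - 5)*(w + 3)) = w^2 - 2*w - 15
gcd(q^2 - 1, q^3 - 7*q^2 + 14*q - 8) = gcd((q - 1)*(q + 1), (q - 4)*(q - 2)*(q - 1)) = q - 1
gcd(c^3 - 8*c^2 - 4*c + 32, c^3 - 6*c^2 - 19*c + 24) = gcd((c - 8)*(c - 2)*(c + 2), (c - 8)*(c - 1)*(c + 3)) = c - 8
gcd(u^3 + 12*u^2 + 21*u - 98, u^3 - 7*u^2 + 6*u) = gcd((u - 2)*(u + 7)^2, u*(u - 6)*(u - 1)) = 1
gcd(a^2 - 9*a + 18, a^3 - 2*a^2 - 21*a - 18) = a - 6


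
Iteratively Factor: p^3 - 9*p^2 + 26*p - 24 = (p - 4)*(p^2 - 5*p + 6) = (p - 4)*(p - 3)*(p - 2)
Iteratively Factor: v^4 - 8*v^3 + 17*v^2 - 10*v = (v - 2)*(v^3 - 6*v^2 + 5*v) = v*(v - 2)*(v^2 - 6*v + 5) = v*(v - 2)*(v - 1)*(v - 5)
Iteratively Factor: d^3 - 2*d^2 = (d - 2)*(d^2) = d*(d - 2)*(d)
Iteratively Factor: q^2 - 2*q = (q - 2)*(q)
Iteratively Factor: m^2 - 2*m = (m - 2)*(m)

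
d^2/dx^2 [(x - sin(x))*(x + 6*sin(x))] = -5*x*sin(x) + 24*sin(x)^2 + 10*cos(x) - 10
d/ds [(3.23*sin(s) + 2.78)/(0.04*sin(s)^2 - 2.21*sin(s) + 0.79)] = (-0.1292*sin(s)^2 - 0.2224*sin(s) + 8.6955)*cos(s)/(0.0016*sin(s)^4 - 0.1768*sin(s)^3 + 4.9473*sin(s)^2 - 3.4918*sin(s) + 0.6241)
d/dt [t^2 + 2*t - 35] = 2*t + 2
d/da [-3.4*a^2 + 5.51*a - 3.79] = 5.51 - 6.8*a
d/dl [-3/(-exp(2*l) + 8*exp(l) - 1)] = 6*(4 - exp(l))*exp(l)/(exp(2*l) - 8*exp(l) + 1)^2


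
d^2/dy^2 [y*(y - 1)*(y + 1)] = 6*y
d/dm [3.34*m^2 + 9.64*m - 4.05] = 6.68*m + 9.64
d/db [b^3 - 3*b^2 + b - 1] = 3*b^2 - 6*b + 1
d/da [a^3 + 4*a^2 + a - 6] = 3*a^2 + 8*a + 1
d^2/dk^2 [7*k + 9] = 0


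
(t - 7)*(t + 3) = t^2 - 4*t - 21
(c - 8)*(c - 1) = c^2 - 9*c + 8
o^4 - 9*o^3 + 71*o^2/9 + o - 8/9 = (o - 8)*(o - 1)*(o - 1/3)*(o + 1/3)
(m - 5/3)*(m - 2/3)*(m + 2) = m^3 - m^2/3 - 32*m/9 + 20/9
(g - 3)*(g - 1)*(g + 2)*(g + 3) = g^4 + g^3 - 11*g^2 - 9*g + 18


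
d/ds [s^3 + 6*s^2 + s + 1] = 3*s^2 + 12*s + 1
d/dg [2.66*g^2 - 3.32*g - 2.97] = 5.32*g - 3.32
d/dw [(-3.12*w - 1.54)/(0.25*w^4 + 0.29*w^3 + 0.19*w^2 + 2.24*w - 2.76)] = (2.34*w^4 + 3.3496*w^3 + 1.9326*w^2 + 0.5852*w + 12.0608)/(0.0625*w^8 + 0.145*w^7 + 0.1791*w^6 + 1.2302*w^5 - 0.0446999999999997*w^4 - 0.7496*w^3 + 3.9688*w^2 - 12.3648*w + 7.6176)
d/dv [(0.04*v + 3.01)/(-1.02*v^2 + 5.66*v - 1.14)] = (0.0408*v^2 + 6.1404*v - 17.0822)/(1.0404*v^4 - 11.5464*v^3 + 34.3612*v^2 - 12.9048*v + 1.2996)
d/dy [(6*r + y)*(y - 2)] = 6*r + 2*y - 2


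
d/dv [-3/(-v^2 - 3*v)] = 3*(-2*v - 3)/(v^2*(v + 3)^2)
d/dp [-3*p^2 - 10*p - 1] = -6*p - 10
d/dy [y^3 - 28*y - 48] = 3*y^2 - 28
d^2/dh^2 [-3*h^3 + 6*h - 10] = -18*h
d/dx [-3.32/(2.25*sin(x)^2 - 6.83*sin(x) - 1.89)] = (14.94*sin(x) - 22.6756)*cos(x)/(-2.25*sin(x)^2 + 6.83*sin(x) + 1.89)^2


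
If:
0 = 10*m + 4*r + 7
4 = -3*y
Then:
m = -2*r/5 - 7/10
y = -4/3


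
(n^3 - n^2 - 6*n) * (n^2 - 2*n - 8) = n^5 - 3*n^4 - 12*n^3 + 20*n^2 + 48*n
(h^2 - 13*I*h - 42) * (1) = h^2 - 13*I*h - 42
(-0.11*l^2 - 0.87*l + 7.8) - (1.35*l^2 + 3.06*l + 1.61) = -1.46*l^2 - 3.93*l + 6.19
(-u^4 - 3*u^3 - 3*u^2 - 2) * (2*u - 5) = -2*u^5 - u^4 + 9*u^3 + 15*u^2 - 4*u + 10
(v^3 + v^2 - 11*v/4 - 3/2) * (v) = v^4 + v^3 - 11*v^2/4 - 3*v/2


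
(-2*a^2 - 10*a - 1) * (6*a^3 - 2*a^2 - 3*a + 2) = -12*a^5 - 56*a^4 + 20*a^3 + 28*a^2 - 17*a - 2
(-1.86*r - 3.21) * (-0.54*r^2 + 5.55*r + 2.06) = 1.0044*r^3 - 8.5896*r^2 - 21.6471*r - 6.6126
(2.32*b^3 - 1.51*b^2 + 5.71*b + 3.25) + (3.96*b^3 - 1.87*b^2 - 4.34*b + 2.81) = 6.28*b^3 - 3.38*b^2 + 1.37*b + 6.06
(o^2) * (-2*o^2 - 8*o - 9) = -2*o^4 - 8*o^3 - 9*o^2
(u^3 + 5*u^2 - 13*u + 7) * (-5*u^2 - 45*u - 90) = -5*u^5 - 70*u^4 - 250*u^3 + 100*u^2 + 855*u - 630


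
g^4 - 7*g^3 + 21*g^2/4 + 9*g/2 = g*(g - 6)*(g - 3/2)*(g + 1/2)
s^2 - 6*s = s*(s - 6)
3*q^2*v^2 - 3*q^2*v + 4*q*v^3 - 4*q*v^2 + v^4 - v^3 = v*(q + v)*(3*q + v)*(v - 1)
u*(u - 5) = u^2 - 5*u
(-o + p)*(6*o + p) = -6*o^2 + 5*o*p + p^2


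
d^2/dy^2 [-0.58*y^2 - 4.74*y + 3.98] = -1.16000000000000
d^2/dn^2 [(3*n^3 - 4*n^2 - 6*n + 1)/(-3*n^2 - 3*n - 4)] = 2*(27*n^3 - 279*n^2 - 387*n - 5)/(27*n^6 + 81*n^5 + 189*n^4 + 243*n^3 + 252*n^2 + 144*n + 64)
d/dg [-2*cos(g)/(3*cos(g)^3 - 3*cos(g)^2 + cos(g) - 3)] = 96*(-2*cos(g)^3 + cos(g)^2 - 1)*sin(g)/(-13*cos(g) + 6*cos(2*g) - 3*cos(3*g) + 18)^2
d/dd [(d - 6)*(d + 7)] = 2*d + 1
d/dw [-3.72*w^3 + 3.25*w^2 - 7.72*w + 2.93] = -11.16*w^2 + 6.5*w - 7.72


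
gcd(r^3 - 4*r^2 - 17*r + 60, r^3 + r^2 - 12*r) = r^2 + r - 12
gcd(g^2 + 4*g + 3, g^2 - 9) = g + 3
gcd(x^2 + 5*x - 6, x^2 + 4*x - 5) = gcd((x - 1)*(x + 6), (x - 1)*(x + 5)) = x - 1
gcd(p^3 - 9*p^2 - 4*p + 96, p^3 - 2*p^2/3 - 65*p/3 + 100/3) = p - 4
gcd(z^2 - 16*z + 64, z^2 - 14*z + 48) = z - 8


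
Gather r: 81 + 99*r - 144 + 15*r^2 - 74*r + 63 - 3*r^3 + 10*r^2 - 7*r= -3*r^3 + 25*r^2 + 18*r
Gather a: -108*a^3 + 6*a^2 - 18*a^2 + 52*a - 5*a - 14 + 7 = -108*a^3 - 12*a^2 + 47*a - 7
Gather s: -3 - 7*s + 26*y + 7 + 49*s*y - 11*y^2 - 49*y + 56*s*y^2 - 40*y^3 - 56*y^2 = s*(56*y^2 + 49*y - 7) - 40*y^3 - 67*y^2 - 23*y + 4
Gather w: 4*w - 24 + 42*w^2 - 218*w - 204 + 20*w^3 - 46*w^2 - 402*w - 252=20*w^3 - 4*w^2 - 616*w - 480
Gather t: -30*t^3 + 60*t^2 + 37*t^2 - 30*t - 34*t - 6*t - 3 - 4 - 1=-30*t^3 + 97*t^2 - 70*t - 8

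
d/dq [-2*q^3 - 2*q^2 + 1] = 2*q*(-3*q - 2)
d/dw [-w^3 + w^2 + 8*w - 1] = -3*w^2 + 2*w + 8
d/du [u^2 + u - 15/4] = 2*u + 1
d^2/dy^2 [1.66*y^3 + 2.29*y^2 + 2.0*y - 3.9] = 9.96*y + 4.58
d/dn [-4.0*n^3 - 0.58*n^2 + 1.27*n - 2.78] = -12.0*n^2 - 1.16*n + 1.27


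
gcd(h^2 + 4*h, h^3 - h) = h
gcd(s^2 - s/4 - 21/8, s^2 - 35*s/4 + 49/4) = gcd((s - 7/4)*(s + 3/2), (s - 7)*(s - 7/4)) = s - 7/4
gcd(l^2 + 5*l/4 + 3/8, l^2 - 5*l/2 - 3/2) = l + 1/2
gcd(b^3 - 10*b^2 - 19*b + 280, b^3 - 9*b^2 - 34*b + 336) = b^2 - 15*b + 56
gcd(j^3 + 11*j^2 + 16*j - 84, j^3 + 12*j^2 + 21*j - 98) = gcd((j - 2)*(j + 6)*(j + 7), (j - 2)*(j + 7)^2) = j^2 + 5*j - 14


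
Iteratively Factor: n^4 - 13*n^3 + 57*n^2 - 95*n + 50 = (n - 5)*(n^3 - 8*n^2 + 17*n - 10) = (n - 5)*(n - 1)*(n^2 - 7*n + 10) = (n - 5)^2*(n - 1)*(n - 2)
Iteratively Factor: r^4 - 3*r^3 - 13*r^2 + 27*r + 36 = (r - 3)*(r^3 - 13*r - 12) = (r - 3)*(r + 3)*(r^2 - 3*r - 4) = (r - 4)*(r - 3)*(r + 3)*(r + 1)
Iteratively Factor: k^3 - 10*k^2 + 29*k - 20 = (k - 4)*(k^2 - 6*k + 5) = (k - 4)*(k - 1)*(k - 5)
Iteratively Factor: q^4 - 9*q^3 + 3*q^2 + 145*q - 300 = (q - 3)*(q^3 - 6*q^2 - 15*q + 100) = (q - 3)*(q + 4)*(q^2 - 10*q + 25) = (q - 5)*(q - 3)*(q + 4)*(q - 5)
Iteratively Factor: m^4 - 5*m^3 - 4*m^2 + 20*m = (m + 2)*(m^3 - 7*m^2 + 10*m) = m*(m + 2)*(m^2 - 7*m + 10) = m*(m - 5)*(m + 2)*(m - 2)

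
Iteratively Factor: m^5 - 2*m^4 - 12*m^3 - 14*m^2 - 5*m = (m + 1)*(m^4 - 3*m^3 - 9*m^2 - 5*m) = (m + 1)^2*(m^3 - 4*m^2 - 5*m) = m*(m + 1)^2*(m^2 - 4*m - 5) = m*(m - 5)*(m + 1)^2*(m + 1)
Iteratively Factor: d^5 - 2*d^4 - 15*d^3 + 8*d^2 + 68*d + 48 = (d - 3)*(d^4 + d^3 - 12*d^2 - 28*d - 16) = (d - 3)*(d + 2)*(d^3 - d^2 - 10*d - 8) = (d - 3)*(d + 2)^2*(d^2 - 3*d - 4) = (d - 4)*(d - 3)*(d + 2)^2*(d + 1)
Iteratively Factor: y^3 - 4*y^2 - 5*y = (y + 1)*(y^2 - 5*y) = (y - 5)*(y + 1)*(y)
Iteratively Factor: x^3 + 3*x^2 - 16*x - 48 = (x + 3)*(x^2 - 16) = (x + 3)*(x + 4)*(x - 4)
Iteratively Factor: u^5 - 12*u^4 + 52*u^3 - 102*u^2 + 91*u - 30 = (u - 1)*(u^4 - 11*u^3 + 41*u^2 - 61*u + 30) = (u - 5)*(u - 1)*(u^3 - 6*u^2 + 11*u - 6) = (u - 5)*(u - 1)^2*(u^2 - 5*u + 6) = (u - 5)*(u - 3)*(u - 1)^2*(u - 2)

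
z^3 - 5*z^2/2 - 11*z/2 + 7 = (z - 7/2)*(z - 1)*(z + 2)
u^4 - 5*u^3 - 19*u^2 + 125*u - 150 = (u - 5)*(u - 3)*(u - 2)*(u + 5)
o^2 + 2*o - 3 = (o - 1)*(o + 3)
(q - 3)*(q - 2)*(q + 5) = q^3 - 19*q + 30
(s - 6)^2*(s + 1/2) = s^3 - 23*s^2/2 + 30*s + 18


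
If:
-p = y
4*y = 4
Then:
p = -1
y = 1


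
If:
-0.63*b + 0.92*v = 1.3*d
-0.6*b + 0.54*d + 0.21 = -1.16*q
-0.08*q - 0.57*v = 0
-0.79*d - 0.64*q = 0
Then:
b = 1.96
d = -1.08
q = 1.33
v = -0.19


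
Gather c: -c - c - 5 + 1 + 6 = 2 - 2*c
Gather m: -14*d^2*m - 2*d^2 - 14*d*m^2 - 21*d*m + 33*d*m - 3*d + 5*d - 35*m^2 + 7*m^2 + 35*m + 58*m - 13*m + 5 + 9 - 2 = -2*d^2 + 2*d + m^2*(-14*d - 28) + m*(-14*d^2 + 12*d + 80) + 12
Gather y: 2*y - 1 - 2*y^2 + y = -2*y^2 + 3*y - 1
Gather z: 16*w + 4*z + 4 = 16*w + 4*z + 4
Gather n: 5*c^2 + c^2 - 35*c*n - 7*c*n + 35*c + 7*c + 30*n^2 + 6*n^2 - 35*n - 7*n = 6*c^2 + 42*c + 36*n^2 + n*(-42*c - 42)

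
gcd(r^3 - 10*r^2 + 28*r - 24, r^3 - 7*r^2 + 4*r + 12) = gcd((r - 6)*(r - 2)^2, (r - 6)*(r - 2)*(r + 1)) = r^2 - 8*r + 12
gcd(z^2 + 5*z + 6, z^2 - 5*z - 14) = z + 2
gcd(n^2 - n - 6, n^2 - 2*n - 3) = n - 3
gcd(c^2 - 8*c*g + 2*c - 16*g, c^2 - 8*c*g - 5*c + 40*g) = c - 8*g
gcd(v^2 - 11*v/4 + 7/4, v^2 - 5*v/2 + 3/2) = v - 1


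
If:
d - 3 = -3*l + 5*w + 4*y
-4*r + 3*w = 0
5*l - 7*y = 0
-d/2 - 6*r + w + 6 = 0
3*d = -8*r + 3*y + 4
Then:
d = 1171/195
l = 581/65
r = 167/260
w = 167/195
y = 83/13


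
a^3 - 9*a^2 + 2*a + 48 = (a - 8)*(a - 3)*(a + 2)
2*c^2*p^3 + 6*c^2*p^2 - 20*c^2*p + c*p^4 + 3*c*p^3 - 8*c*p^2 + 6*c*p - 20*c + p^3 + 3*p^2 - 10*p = (2*c + p)*(p - 2)*(p + 5)*(c*p + 1)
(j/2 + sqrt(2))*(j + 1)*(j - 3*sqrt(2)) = j^3/2 - sqrt(2)*j^2/2 + j^2/2 - 6*j - sqrt(2)*j/2 - 6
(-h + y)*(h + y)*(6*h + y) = -6*h^3 - h^2*y + 6*h*y^2 + y^3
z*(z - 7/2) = z^2 - 7*z/2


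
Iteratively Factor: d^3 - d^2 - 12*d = (d - 4)*(d^2 + 3*d) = d*(d - 4)*(d + 3)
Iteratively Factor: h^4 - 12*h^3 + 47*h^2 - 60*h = (h - 3)*(h^3 - 9*h^2 + 20*h) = (h - 5)*(h - 3)*(h^2 - 4*h) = (h - 5)*(h - 4)*(h - 3)*(h)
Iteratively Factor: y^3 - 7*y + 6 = (y - 1)*(y^2 + y - 6) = (y - 2)*(y - 1)*(y + 3)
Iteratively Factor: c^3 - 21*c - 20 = (c - 5)*(c^2 + 5*c + 4) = (c - 5)*(c + 4)*(c + 1)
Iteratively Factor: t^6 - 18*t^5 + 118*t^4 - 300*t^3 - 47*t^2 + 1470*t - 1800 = (t - 3)*(t^5 - 15*t^4 + 73*t^3 - 81*t^2 - 290*t + 600) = (t - 4)*(t - 3)*(t^4 - 11*t^3 + 29*t^2 + 35*t - 150) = (t - 5)*(t - 4)*(t - 3)*(t^3 - 6*t^2 - t + 30) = (t - 5)*(t - 4)*(t - 3)^2*(t^2 - 3*t - 10) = (t - 5)^2*(t - 4)*(t - 3)^2*(t + 2)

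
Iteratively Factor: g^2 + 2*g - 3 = (g + 3)*(g - 1)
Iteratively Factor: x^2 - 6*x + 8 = (x - 2)*(x - 4)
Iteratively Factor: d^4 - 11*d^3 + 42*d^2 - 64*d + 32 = (d - 4)*(d^3 - 7*d^2 + 14*d - 8) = (d - 4)*(d - 1)*(d^2 - 6*d + 8) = (d - 4)^2*(d - 1)*(d - 2)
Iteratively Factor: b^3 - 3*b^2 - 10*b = (b)*(b^2 - 3*b - 10) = b*(b - 5)*(b + 2)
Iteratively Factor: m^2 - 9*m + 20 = (m - 4)*(m - 5)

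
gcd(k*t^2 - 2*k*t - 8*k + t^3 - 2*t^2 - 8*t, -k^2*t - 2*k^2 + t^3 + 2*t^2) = k*t + 2*k + t^2 + 2*t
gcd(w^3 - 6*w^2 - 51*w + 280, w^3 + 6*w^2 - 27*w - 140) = w^2 + 2*w - 35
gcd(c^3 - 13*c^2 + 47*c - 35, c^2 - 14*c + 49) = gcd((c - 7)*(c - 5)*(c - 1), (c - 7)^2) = c - 7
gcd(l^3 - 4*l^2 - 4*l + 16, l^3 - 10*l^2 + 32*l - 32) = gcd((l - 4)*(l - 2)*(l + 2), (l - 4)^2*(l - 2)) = l^2 - 6*l + 8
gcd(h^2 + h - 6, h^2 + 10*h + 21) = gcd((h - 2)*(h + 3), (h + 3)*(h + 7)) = h + 3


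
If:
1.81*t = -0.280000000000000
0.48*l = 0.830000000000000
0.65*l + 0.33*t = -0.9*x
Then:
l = 1.73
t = -0.15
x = -1.19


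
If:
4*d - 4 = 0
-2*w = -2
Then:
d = 1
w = 1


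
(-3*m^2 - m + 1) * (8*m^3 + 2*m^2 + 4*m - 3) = -24*m^5 - 14*m^4 - 6*m^3 + 7*m^2 + 7*m - 3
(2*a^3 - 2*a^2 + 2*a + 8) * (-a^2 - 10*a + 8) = -2*a^5 - 18*a^4 + 34*a^3 - 44*a^2 - 64*a + 64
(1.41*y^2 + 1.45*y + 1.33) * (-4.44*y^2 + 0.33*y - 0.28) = -6.2604*y^4 - 5.9727*y^3 - 5.8215*y^2 + 0.0329*y - 0.3724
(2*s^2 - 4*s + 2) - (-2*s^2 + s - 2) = 4*s^2 - 5*s + 4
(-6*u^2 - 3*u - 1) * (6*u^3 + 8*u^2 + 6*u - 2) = -36*u^5 - 66*u^4 - 66*u^3 - 14*u^2 + 2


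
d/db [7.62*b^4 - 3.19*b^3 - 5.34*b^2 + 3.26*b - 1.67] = 30.48*b^3 - 9.57*b^2 - 10.68*b + 3.26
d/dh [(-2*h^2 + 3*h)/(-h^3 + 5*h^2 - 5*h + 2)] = (-2*h^4 + 6*h^3 - 5*h^2 - 8*h + 6)/(h^6 - 10*h^5 + 35*h^4 - 54*h^3 + 45*h^2 - 20*h + 4)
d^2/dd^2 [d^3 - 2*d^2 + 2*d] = 6*d - 4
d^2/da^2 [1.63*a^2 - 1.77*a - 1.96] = 3.26000000000000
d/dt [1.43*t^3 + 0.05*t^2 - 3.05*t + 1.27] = 4.29*t^2 + 0.1*t - 3.05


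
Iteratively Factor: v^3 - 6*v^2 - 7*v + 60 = (v + 3)*(v^2 - 9*v + 20) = (v - 4)*(v + 3)*(v - 5)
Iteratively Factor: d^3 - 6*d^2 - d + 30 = (d + 2)*(d^2 - 8*d + 15) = (d - 3)*(d + 2)*(d - 5)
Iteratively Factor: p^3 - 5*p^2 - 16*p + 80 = (p - 4)*(p^2 - p - 20) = (p - 4)*(p + 4)*(p - 5)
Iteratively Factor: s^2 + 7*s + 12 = (s + 4)*(s + 3)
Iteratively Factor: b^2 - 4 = (b + 2)*(b - 2)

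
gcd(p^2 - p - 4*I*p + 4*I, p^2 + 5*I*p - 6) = 1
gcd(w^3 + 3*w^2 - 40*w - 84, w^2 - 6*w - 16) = w + 2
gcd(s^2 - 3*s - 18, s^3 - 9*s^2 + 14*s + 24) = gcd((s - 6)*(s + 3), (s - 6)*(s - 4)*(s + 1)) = s - 6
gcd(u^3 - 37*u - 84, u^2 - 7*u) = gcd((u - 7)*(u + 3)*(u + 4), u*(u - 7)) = u - 7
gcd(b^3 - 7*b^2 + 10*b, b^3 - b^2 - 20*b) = b^2 - 5*b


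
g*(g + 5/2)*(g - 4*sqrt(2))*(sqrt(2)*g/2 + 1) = sqrt(2)*g^4/2 - 3*g^3 + 5*sqrt(2)*g^3/4 - 15*g^2/2 - 4*sqrt(2)*g^2 - 10*sqrt(2)*g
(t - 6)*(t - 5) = t^2 - 11*t + 30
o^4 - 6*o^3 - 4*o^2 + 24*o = o*(o - 6)*(o - 2)*(o + 2)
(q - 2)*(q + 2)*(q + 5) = q^3 + 5*q^2 - 4*q - 20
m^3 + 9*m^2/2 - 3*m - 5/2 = (m - 1)*(m + 1/2)*(m + 5)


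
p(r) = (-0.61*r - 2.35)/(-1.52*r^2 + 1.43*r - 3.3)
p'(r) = (-0.61*r - 2.35)*(3.04*r - 1.43)/(-1.52*r^2 + 1.43*r - 3.3)^2 - 0.61/(-1.52*r^2 + 1.43*r - 3.3)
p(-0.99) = 0.28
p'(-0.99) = 0.30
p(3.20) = 0.30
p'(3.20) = -0.13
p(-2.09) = 0.08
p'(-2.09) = 0.10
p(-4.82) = -0.01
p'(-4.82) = 0.01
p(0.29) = 0.84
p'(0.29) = 0.36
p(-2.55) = 0.05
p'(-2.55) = 0.06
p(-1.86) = 0.11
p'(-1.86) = 0.12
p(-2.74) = 0.04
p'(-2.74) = 0.05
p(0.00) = 0.71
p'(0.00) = 0.49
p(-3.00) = 0.02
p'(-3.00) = 0.04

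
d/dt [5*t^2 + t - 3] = 10*t + 1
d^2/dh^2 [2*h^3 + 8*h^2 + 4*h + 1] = 12*h + 16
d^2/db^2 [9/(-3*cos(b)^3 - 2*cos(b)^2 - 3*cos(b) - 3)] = -(9*(21*cos(b) + 16*cos(2*b) + 27*cos(3*b))*(3*cos(b)^3 + 2*cos(b)^2 + 3*cos(b) + 3)/4 + 18*(9*cos(b)^2 + 4*cos(b) + 3)^2*sin(b)^2)/(3*cos(b)^3 + 2*cos(b)^2 + 3*cos(b) + 3)^3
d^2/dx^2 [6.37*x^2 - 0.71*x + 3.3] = 12.7400000000000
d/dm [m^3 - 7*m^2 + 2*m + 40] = 3*m^2 - 14*m + 2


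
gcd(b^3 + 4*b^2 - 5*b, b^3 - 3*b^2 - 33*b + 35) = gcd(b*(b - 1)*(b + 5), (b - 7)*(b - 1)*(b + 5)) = b^2 + 4*b - 5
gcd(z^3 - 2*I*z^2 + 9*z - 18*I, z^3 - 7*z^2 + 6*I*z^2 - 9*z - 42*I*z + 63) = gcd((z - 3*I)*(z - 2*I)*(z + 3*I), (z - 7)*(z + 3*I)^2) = z + 3*I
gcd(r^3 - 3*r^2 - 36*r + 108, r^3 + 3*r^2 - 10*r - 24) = r - 3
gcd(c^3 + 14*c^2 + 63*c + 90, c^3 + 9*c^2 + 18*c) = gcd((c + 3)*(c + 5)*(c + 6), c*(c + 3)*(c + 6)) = c^2 + 9*c + 18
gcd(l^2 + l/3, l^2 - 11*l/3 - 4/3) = l + 1/3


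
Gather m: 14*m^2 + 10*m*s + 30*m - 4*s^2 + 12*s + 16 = 14*m^2 + m*(10*s + 30) - 4*s^2 + 12*s + 16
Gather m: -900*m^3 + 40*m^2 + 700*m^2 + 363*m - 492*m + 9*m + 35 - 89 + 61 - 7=-900*m^3 + 740*m^2 - 120*m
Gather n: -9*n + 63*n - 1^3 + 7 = 54*n + 6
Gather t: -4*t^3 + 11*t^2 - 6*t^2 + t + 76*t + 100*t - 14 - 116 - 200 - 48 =-4*t^3 + 5*t^2 + 177*t - 378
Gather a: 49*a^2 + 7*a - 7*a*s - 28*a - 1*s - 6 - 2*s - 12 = 49*a^2 + a*(-7*s - 21) - 3*s - 18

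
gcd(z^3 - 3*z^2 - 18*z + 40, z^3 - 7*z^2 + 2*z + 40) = z - 5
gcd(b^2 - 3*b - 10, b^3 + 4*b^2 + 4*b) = b + 2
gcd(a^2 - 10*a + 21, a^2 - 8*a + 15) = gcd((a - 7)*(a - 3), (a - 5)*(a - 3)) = a - 3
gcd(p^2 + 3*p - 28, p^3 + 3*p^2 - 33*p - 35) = p + 7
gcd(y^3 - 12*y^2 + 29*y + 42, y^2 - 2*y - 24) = y - 6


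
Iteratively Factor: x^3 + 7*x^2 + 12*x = (x + 3)*(x^2 + 4*x) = x*(x + 3)*(x + 4)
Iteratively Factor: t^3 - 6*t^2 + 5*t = (t - 5)*(t^2 - t) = t*(t - 5)*(t - 1)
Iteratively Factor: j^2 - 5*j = (j - 5)*(j)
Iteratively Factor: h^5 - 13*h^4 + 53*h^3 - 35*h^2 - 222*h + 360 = (h - 3)*(h^4 - 10*h^3 + 23*h^2 + 34*h - 120) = (h - 4)*(h - 3)*(h^3 - 6*h^2 - h + 30) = (h - 5)*(h - 4)*(h - 3)*(h^2 - h - 6) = (h - 5)*(h - 4)*(h - 3)^2*(h + 2)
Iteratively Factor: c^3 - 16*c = (c + 4)*(c^2 - 4*c) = c*(c + 4)*(c - 4)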